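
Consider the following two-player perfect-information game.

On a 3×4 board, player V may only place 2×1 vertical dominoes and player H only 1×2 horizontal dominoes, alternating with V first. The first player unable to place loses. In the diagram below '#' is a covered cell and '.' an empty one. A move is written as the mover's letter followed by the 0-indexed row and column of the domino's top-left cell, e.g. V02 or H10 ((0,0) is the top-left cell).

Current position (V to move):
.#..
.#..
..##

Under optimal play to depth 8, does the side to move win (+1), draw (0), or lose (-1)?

value(.#../.#../..##, V) = +1

[.#../.#../..##] V move#1: V00:-1/##../##../..##, V02:+1/.##./.##./..##*, V03:+1/.#.#/.#.#/..##, V10:-1/.#../##../#.##
[.##./.##./..##] H move#2: H20:-1/.##./.##./####*
[.##./.##./####] V move#3: V00:+1/###./###./####*, V03:+1/.###/.###/####
[###./###./####] end (terminal -1, H#4); searched .#../.#../..## to 8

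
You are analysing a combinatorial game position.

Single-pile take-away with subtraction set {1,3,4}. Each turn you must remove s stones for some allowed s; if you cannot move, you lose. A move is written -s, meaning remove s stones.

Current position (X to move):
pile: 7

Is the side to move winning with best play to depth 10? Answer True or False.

[7] X move#1: -1:-1/6*, -3:-1/4, -4:-1/3
[6] O move#2: -1:-1/5, -3:-1/3, -4:+1/2*
[2] X move#3: -1:-1/1*
[1] O move#4: -1:+1/0*
[0] end (terminal -1, X#5); searched 7 to 10

X winning at [7]: False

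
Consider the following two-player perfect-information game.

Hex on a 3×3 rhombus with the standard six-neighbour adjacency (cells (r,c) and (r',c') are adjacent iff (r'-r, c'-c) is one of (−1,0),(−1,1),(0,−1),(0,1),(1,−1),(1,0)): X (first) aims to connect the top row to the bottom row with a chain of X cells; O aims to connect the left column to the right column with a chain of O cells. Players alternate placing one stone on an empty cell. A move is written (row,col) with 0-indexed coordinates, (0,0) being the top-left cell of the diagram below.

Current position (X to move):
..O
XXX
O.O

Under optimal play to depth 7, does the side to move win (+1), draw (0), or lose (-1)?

[..O/XXX/O.O] X move#1: (0,0):-1/X.O/XXX/O.O, (0,1):-1/.XO/XXX/O.O, (2,1):+1/..O/XXX/OXO*
[..O/XXX/OXO] O move#2: (0,0):-1/O.O/XXX/OXO*, (0,1):-1/.OO/XXX/OXO
[O.O/XXX/OXO] X move#3: (0,1):+1/OXO/XXX/OXO*
[OXO/XXX/OXO] end (terminal -1, O#4); searched ..O/XXX/O.O to 7

value(..O/XXX/O.O, X) = +1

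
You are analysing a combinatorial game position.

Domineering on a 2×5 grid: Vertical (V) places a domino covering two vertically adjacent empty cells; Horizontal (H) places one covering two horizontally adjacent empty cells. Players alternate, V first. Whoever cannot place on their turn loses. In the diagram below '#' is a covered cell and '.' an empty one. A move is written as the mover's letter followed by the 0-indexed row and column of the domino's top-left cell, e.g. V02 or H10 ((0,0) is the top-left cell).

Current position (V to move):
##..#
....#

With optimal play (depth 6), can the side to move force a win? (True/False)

V winning at [##..#/....#]: True

[##..#/....#] V move#1: V02:+1/###.#/..#.#*, V03:-1/##.##/...##
[###.#/..#.#] H move#2: H10:-1/###.#/###.#*
[###.#/###.#] V move#3: V03:+1/#####/#####*
[#####/#####] end (terminal -1, H#4); searched ##..#/....# to 6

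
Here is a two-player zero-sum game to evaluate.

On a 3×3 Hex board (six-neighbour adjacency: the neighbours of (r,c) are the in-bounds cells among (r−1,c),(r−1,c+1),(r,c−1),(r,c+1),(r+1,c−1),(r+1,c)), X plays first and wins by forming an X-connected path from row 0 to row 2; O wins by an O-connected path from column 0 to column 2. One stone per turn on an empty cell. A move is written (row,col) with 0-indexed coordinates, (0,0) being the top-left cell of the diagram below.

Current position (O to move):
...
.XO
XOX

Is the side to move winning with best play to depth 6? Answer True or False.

O winning at [.../.XO/XOX]: False

[.../.XO/XOX] O move#1: (0,0):-1/O../.XO/XOX*, (0,1):-1/.O./.XO/XOX, (0,2):-1/..O/.XO/XOX, (1,0):-1/.../OXO/XOX
[O../.XO/XOX] X move#2: (0,1):+1/OX./.XO/XOX*, (0,2):+1/O.X/.XO/XOX, (1,0):+1/O../XXO/XOX
[OX./.XO/XOX] end (terminal -1, O#3); searched .../.XO/XOX to 6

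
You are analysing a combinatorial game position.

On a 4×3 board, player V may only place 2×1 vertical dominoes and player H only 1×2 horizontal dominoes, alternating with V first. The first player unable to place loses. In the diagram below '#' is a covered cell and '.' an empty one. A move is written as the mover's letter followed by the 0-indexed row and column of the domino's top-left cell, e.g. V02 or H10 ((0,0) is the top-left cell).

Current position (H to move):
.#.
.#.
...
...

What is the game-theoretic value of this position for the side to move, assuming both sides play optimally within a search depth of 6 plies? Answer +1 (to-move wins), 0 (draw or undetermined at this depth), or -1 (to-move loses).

value(.#./.#./.../..., H) = -1

p1 H@[.#./.#./.../...]: H20[.#./.#./##./...]-1* H21[.#./.#./.##/...]-1 H30[.#./.#./.../##.]-1 H31[.#./.#./.../.##]-1
p2 V@[.#./.#./##./...]: V00[##./##./##./...]+1* V02[.##/.##/##./...]+1 V12[.#./.##/###/...]+1 V22[.#./.#./###/..#]+1
p3 H@[##./##./##./...]: H30[##./##./##./##.]-1* H31[##./##./##./.##]-1
p4 V@[##./##./##./##.]: V02[###/###/##./##.]+1* V12[##./###/###/##.]+1 V22[##./##./###/###]+1
p5 H@[###/###/##./##.] terminal -1; root [.#./.#./.../...] d6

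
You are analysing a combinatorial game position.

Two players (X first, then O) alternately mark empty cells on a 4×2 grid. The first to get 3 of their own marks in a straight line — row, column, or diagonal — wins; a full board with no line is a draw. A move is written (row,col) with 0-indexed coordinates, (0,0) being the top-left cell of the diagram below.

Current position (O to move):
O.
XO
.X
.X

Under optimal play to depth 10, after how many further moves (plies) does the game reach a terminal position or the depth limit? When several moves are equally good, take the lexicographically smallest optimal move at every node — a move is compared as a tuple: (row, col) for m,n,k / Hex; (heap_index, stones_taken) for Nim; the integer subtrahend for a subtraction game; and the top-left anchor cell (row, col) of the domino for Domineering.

[O./XO/.X/.X] O move#1: (0,1):+0/OO/XO/.X/.X*, (2,0):+0/O./XO/OX/.X, (3,0):+0/O./XO/.X/OX
[OO/XO/.X/.X] X move#2: (2,0):+0/OO/XO/XX/.X*, (3,0):+0/OO/XO/.X/XX
[OO/XO/XX/.X] O move#3: (3,0):+0/OO/XO/XX/OX*
[OO/XO/XX/OX] end (terminal +0, X#4); searched O./XO/.X/.X to 10

PV length from [O./XO/.X/.X]: 3 plies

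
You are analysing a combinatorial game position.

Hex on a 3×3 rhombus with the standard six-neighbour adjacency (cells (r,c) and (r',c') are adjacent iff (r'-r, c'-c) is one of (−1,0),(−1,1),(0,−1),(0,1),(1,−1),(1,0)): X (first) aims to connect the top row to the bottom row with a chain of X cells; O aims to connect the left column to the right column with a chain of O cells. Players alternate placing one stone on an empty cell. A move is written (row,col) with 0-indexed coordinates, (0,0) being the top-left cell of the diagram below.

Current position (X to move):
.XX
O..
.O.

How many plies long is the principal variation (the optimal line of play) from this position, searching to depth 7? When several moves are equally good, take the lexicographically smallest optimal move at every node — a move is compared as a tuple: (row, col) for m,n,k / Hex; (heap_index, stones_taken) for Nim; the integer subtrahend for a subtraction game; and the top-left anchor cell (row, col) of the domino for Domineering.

PV length from [.XX/O../.O.]: 4 plies

ply 1, X at .XX/O../.O. | (0,0)=-1→XXX/O../.O.*; (1,1)=-1→.XX/OX./.O.; (1,2)=-1→.XX/O.X/.O.; (2,0)=-1→.XX/O../XO.; (2,2)=-1→.XX/O../.OX
ply 2, O at XXX/O../.O. | (1,1)=+1→XXX/OO./.O.*; (1,2)=+1→XXX/O.O/.O.; (2,0)=+1→XXX/O../OO.; (2,2)=+1→XXX/O../.OO
ply 3, X at XXX/OO./.O. | (1,2)=-1→XXX/OOX/.O.*; (2,0)=-1→XXX/OO./XO.; (2,2)=-1→XXX/OO./.OX
ply 4, O at XXX/OOX/.O. | (2,0)=-1→XXX/OOX/OO.; (2,2)=+1→XXX/OOX/.OO*
ply 5: XXX/OOX/.OO is terminal -1 (X); from .XX/O../.O. depth 7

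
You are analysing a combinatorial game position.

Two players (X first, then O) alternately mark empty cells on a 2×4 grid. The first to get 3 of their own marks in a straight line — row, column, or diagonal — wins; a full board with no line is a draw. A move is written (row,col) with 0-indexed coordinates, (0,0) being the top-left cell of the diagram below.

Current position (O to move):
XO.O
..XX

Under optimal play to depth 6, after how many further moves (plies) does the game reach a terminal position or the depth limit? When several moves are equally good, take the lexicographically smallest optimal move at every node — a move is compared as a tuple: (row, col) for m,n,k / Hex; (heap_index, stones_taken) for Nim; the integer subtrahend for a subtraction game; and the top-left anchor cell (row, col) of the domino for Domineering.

[XO.O/..XX] O move#1: (0,2):+1/XOOO/..XX*, (1,0):-1/XO.O/O.XX, (1,1):+0/XO.O/.OXX
[XOOO/..XX] end (terminal -1, X#2); searched XO.O/..XX to 6

PV length from [XO.O/..XX]: 1 ply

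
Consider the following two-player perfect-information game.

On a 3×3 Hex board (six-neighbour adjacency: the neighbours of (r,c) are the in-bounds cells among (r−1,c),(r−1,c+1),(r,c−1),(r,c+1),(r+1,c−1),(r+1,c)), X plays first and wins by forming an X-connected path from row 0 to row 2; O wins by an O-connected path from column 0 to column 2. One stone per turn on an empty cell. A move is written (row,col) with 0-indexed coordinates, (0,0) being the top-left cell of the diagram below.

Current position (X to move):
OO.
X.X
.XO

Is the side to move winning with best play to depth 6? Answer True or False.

X winning at [OO./X.X/.XO]: True

[OO./X.X/.XO] X move#1: (0,2):+1/OOX/X.X/.XO*, (1,1):-1/OO./XXX/.XO, (2,0):-1/OO./X.X/XXO
[OOX/X.X/.XO] end (terminal -1, O#2); searched OO./X.X/.XO to 6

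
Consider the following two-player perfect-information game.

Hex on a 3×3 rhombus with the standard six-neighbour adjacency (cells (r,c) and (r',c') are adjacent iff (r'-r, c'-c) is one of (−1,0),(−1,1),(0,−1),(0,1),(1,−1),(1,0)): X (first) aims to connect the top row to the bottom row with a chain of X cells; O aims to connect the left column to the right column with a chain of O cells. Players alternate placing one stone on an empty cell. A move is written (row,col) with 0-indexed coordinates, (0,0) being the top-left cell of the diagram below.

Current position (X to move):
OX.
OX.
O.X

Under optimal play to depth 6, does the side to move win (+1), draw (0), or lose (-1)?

p1 X@[OX./OX./O.X]: (0,2)[OXX/OX./O.X]+1* (1,2)[OX./OXX/O.X]+1 (2,1)[OX./OX./OXX]+1
p2 O@[OXX/OX./O.X]: (1,2)[OXX/OXO/O.X]-1* (2,1)[OXX/OX./OOX]-1
p3 X@[OXX/OXO/O.X]: (2,1)[OXX/OXO/OXX]+1*
p4 O@[OXX/OXO/OXX] terminal -1; root [OX./OX./O.X] d6

value(OX./OX./O.X, X) = +1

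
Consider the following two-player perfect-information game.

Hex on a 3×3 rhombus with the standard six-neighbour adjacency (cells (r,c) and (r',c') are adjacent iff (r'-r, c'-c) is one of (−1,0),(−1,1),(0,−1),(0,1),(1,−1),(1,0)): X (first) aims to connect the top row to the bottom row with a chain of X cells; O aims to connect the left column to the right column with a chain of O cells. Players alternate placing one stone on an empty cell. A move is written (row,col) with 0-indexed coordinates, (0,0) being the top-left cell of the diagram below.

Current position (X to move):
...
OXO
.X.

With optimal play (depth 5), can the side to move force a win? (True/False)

ply 1, X at .../OXO/.X. | (0,0)=+1→X../OXO/.X.*; (0,1)=+1→.X./OXO/.X.; (0,2)=+1→..X/OXO/.X.; (2,0)=+1→.../OXO/XX.; (2,2)=+1→.../OXO/.XX
ply 2, O at X../OXO/.X. | (0,1)=-1→XO./OXO/.X.*; (0,2)=-1→X.O/OXO/.X.; (2,0)=-1→X../OXO/OX.; (2,2)=-1→X../OXO/.XO
ply 3, X at XO./OXO/.X. | (0,2)=+1→XOX/OXO/.X.*; (2,0)=-1→XO./OXO/XX.; (2,2)=-1→XO./OXO/.XX
ply 4: XOX/OXO/.X. is terminal -1 (O); from .../OXO/.X. depth 5

X winning at [.../OXO/.X.]: True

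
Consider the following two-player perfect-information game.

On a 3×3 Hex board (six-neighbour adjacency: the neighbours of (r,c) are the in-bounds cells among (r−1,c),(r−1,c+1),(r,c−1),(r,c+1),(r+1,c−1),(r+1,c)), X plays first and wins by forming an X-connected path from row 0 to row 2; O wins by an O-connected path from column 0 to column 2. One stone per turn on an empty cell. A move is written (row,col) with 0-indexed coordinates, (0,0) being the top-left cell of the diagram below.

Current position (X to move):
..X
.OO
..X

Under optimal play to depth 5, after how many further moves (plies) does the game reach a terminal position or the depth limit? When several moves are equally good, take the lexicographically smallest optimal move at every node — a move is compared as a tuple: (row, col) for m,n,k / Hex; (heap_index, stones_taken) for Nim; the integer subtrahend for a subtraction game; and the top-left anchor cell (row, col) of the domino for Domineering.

[..X/.OO/..X] X move#1: (0,0):-1/X.X/.OO/..X*, (0,1):-1/.XX/.OO/..X, (1,0):-1/..X/XOO/..X, (2,0):-1/..X/.OO/X.X, (2,1):-1/..X/.OO/.XX
[X.X/.OO/..X] O move#2: (0,1):+1/XOX/.OO/..X*, (1,0):+1/X.X/OOO/..X, (2,0):+1/X.X/.OO/O.X, (2,1):+1/X.X/.OO/.OX
[XOX/.OO/..X] X move#3: (1,0):-1/XOX/XOO/..X*, (2,0):-1/XOX/.OO/X.X, (2,1):-1/XOX/.OO/.XX
[XOX/XOO/..X] O move#4: (2,0):+1/XOX/XOO/O.X*, (2,1):-1/XOX/XOO/.OX
[XOX/XOO/O.X] end (terminal -1, X#5); searched ..X/.OO/..X to 5

PV length from [..X/.OO/..X]: 4 plies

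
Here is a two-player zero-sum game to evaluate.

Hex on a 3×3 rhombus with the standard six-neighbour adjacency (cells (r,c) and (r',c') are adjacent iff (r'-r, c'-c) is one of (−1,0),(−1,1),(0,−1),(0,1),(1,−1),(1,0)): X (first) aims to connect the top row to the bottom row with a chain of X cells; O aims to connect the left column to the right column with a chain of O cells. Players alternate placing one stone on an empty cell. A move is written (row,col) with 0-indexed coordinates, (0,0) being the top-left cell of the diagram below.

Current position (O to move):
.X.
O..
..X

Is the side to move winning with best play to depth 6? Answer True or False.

p1 O@[.X./O../..X]: (0,0)[OX./O../..X]-1 (0,2)[.XO/O../..X]-1 (1,1)[.X./OO./..X]+1* (1,2)[.X./O.O/..X]-1 (2,0)[.X./O../O.X]-1 (2,1)[.X./O../.OX]-1
p2 X@[.X./OO./..X]: (0,0)[XX./OO./..X]-1* (0,2)[.XX/OO./..X]-1 (1,2)[.X./OOX/..X]-1 (2,0)[.X./OO./X.X]-1 (2,1)[.X./OO./.XX]-1
p3 O@[XX./OO./..X]: (0,2)[XXO/OO./..X]+1* (1,2)[XX./OOO/..X]+1 (2,0)[XX./OO./O.X]+1 (2,1)[XX./OO./.OX]+1
p4 X@[XXO/OO./..X] terminal -1; root [.X./O../..X] d6

O winning at [.X./O../..X]: True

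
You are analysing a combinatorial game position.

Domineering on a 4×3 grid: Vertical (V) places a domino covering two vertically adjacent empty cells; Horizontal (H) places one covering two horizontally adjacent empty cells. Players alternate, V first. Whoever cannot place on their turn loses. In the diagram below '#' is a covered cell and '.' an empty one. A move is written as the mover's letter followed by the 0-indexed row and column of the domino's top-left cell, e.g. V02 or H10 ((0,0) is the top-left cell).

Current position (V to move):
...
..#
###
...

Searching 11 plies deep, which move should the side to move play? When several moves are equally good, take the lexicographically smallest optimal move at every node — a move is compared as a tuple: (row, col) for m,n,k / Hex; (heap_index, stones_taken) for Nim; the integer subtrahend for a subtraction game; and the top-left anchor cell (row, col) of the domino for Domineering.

V's best at [.../..#/###/...]: V01

p1 V@[.../..#/###/...]: V00[#../#.#/###/...]-1 V01[.#./.##/###/...]+1*
p2 H@[.#./.##/###/...]: H30[.#./.##/###/##.]-1* H31[.#./.##/###/.##]-1
p3 V@[.#./.##/###/##.]: V00[##./###/###/##.]+1*
p4 H@[##./###/###/##.] terminal -1; root [.../..#/###/...] d11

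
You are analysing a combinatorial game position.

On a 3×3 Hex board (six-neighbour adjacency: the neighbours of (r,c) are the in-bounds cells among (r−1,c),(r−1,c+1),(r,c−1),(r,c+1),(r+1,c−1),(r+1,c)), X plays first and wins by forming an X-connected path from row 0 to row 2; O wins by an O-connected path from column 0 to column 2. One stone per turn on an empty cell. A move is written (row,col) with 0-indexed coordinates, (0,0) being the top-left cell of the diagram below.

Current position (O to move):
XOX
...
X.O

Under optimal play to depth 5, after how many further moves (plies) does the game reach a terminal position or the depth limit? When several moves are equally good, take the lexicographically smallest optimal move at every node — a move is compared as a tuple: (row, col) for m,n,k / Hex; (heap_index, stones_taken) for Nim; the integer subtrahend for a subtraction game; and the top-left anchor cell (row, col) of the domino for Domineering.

PV length from [XOX/.../X.O]: 2 plies

p1 O@[XOX/.../X.O]: (1,0)[XOX/O../X.O]-1* (1,1)[XOX/.O./X.O]-1 (1,2)[XOX/..O/X.O]-1 (2,1)[XOX/.../XOO]-1
p2 X@[XOX/O../X.O]: (1,1)[XOX/OX./X.O]+1* (1,2)[XOX/O.X/X.O]+1 (2,1)[XOX/O../XXO]+1
p3 O@[XOX/OX./X.O] terminal -1; root [XOX/.../X.O] d5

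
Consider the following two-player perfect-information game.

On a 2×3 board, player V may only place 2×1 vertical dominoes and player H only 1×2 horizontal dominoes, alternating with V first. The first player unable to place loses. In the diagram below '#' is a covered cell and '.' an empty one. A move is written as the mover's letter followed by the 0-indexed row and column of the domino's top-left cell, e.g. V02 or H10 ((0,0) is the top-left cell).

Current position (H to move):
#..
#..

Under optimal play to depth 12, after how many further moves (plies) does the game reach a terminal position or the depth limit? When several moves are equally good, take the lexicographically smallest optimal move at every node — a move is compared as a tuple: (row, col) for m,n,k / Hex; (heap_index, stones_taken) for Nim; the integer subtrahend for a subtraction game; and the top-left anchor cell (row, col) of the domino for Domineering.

[#../#..] H move#1: H01:+1/###/#..*, H11:+1/#../###
[###/#..] end (terminal -1, V#2); searched #../#.. to 12

PV length from [#../#..]: 1 ply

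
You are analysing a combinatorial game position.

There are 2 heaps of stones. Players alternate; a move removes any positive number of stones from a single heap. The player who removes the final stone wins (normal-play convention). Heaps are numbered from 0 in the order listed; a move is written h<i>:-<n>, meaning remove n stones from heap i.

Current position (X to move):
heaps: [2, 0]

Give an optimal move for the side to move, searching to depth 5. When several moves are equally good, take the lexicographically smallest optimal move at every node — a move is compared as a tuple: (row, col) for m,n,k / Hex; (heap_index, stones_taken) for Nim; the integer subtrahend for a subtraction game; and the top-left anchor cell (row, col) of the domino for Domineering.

p1 X@[(2,0)]: h0:-1[(1,0)]-1 h0:-2[(0,0)]+1*
p2 O@[(0,0)] terminal -1; root [(2,0)] d5

X's best at [(2,0)]: h0:-2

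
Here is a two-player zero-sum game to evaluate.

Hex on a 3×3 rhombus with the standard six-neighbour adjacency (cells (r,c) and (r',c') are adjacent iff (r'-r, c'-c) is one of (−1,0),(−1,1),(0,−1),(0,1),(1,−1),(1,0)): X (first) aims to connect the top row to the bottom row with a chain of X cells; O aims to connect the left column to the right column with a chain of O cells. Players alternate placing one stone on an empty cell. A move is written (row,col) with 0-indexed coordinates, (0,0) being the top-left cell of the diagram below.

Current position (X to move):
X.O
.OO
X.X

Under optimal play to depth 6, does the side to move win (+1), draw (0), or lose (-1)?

[X.O/.OO/X.X] X move#1: (0,1):-1/XXO/.OO/X.X, (1,0):+1/X.O/XOO/X.X*, (2,1):-1/X.O/.OO/XXX
[X.O/XOO/X.X] end (terminal -1, O#2); searched X.O/.OO/X.X to 6

value(X.O/.OO/X.X, X) = +1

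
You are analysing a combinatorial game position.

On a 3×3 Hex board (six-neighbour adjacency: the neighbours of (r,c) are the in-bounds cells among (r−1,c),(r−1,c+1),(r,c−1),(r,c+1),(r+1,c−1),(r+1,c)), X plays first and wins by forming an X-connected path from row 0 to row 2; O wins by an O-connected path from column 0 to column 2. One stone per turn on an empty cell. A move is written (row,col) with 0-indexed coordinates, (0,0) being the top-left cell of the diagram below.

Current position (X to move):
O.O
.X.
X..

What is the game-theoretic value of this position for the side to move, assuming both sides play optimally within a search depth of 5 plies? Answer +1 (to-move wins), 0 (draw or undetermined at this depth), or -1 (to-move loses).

value(O.O/.X./X.., X) = +1

ply 1, X at O.O/.X./X.. | (0,1)=+1→OXO/.X./X..*; (1,0)=-1→O.O/XX./X..; (1,2)=-1→O.O/.XX/X..; (2,1)=-1→O.O/.X./XX.; (2,2)=-1→O.O/.X./X.X
ply 2: OXO/.X./X.. is terminal -1 (O); from O.O/.X./X.. depth 5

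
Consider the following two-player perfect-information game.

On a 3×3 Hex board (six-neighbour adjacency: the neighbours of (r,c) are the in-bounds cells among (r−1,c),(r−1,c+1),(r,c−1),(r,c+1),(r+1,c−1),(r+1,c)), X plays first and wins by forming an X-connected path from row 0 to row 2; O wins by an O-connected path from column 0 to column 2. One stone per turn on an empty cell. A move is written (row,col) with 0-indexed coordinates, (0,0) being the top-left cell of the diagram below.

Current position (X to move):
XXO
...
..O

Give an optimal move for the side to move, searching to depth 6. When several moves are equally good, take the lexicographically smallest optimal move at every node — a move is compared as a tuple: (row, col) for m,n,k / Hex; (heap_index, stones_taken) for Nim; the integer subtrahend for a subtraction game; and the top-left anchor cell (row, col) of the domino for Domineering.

X's best at [XXO/.../..O]: (1,1)

p1 X@[XXO/.../..O]: (1,0)[XXO/X../..O]-1 (1,1)[XXO/.X./..O]+1* (1,2)[XXO/..X/..O]-1 (2,0)[XXO/.../X.O]+1 (2,1)[XXO/.../.XO]-1
p2 O@[XXO/.X./..O]: (1,0)[XXO/OX./..O]-1* (1,2)[XXO/.XO/..O]-1 (2,0)[XXO/.X./O.O]-1 (2,1)[XXO/.X./.OO]-1
p3 X@[XXO/OX./..O]: (1,2)[XXO/OXX/..O]+1* (2,0)[XXO/OX./X.O]+1 (2,1)[XXO/OX./.XO]+1
p4 O@[XXO/OXX/..O]: (2,0)[XXO/OXX/O.O]-1* (2,1)[XXO/OXX/.OO]-1
p5 X@[XXO/OXX/O.O]: (2,1)[XXO/OXX/OXO]+1*
p6 O@[XXO/OXX/OXO] terminal -1; root [XXO/.../..O] d6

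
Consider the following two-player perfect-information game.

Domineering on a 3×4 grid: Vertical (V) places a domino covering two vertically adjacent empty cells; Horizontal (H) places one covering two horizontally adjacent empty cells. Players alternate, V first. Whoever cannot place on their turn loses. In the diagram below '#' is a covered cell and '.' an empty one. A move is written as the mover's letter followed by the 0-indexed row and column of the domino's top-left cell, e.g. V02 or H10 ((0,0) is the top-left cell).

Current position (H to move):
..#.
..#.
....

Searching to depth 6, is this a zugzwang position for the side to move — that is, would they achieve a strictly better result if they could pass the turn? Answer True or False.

p1 H@[..#./..#./....]: H00[###./..#./....]-1 H10[..#./###./....]+1* H20[..#./..#./##..]-1 H21[..#./..#./.##.]-1 H22[..#./..#./..##]-1
p2 V@[..#./###./....]: V03[..##/####/....]-1* V13[..#./####/...#]-1
p3 H@[..##/####/....]: H00[####/####/....]+1* H20[..##/####/##..]+1 H21[..##/####/.##.]+1 H22[..##/####/..##]+1
p4 V@[####/####/....] terminal -1; root [..#./..#./....] d6
suppose H passes — search the same position with V to move:
pass> p1 V@[..#./..#./....]: V00[#.#./#.#./....]+1* V01[.##./.##./....]+1 V03[..##/..##/....]-1 V10[..#./#.#./#...]+1 V11[..#./.##./.#..]+1 V13[..#./..##/...#]-1
pass> p2 H@[#.#./#.#./....]: H20[#.#./#.#./##..]-1* H21[#.#./#.#./.##.]-1 H22[#.#./#.#./..##]-1
pass> p3 V@[#.#./#.#./##..]: V01[###./###./##..]+1* V03[#.##/#.##/##..]+1 V13[#.#./#.##/##.#]+1
pass> p4 H@[###./###./##..]: H22[###./###./####]-1*
pass> p5 V@[###./###./####]: V03[####/####/####]+1*
pass> p6 H@[####/####/####] terminal -1; root [..#./..#./....] d6
for H: play +1, pass -1

zugzwang(..#./..#./...., H) = False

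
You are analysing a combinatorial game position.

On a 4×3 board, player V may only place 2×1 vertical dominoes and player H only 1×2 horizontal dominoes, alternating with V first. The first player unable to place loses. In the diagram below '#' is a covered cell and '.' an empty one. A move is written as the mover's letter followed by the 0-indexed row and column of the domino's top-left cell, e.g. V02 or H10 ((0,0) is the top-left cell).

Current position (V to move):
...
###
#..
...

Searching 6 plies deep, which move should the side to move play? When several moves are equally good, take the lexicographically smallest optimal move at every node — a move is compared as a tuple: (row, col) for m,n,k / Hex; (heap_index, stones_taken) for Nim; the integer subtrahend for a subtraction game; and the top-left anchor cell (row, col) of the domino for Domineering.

ply 1, V at .../###/#../... | V21=+1→.../###/##./.#.*; V22=-1→.../###/#.#/..#
ply 2, H at .../###/##./.#. | H00=-1→##./###/##./.#.*; H01=-1→.##/###/##./.#.
ply 3, V at ##./###/##./.#. | V22=+1→##./###/###/.##*
ply 4: ##./###/###/.## is terminal -1 (H); from .../###/#../... depth 6

V's best at [.../###/#../...]: V21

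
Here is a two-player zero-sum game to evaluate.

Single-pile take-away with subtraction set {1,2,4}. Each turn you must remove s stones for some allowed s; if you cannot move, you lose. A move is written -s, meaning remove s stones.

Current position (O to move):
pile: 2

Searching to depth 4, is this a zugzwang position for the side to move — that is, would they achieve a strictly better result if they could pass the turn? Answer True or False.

ply 1, O at 2 | -1=-1→1; -2=+1→0*
ply 2: 0 is terminal -1 (X); from 2 depth 4
if O skipped the turn, X would face:
~ ply 1, X at 2 | -1=-1→1; -2=+1→0*
~ ply 2: 0 is terminal -1 (O); from 2 depth 4
compare (O): move=+1 vs pass=-1

zugzwang(2, O) = False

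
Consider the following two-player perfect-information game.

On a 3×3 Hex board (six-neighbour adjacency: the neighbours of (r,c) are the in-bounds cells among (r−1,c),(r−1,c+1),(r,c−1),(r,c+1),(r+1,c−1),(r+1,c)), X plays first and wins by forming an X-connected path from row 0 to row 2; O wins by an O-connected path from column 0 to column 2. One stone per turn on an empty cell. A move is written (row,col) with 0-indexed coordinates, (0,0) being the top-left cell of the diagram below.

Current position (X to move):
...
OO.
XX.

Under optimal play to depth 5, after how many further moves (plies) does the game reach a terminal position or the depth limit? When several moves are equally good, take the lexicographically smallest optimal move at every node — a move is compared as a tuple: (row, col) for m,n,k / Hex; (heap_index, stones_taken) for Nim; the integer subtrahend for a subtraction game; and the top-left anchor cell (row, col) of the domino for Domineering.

PV length from [.../OO./XX.]: 4 plies

ply 1, X at .../OO./XX. | (0,0)=-1→X../OO./XX.*; (0,1)=-1→.X./OO./XX.; (0,2)=-1→..X/OO./XX.; (1,2)=-1→.../OOX/XX.; (2,2)=-1→.../OO./XXX
ply 2, O at X../OO./XX. | (0,1)=+1→XO./OO./XX.*; (0,2)=+1→X.O/OO./XX.; (1,2)=+1→X../OOO/XX.; (2,2)=+1→X../OO./XXO
ply 3, X at XO./OO./XX. | (0,2)=-1→XOX/OO./XX.*; (1,2)=-1→XO./OOX/XX.; (2,2)=-1→XO./OO./XXX
ply 4, O at XOX/OO./XX. | (1,2)=+1→XOX/OOO/XX.*; (2,2)=-1→XOX/OO./XXO
ply 5: XOX/OOO/XX. is terminal -1 (X); from .../OO./XX. depth 5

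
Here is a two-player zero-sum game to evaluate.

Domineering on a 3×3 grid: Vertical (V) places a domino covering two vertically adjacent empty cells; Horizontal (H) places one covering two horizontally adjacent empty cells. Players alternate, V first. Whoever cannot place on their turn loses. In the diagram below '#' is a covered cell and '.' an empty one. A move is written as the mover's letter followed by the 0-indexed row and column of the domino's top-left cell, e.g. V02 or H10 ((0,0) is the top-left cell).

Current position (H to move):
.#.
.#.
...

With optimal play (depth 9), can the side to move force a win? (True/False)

ply 1, H at .#./.#./... | H20=-1→.#./.#./##.*; H21=-1→.#./.#./.##
ply 2, V at .#./.#./##. | V00=+1→##./##./##.*; V02=+1→.##/.##/##.; V12=+1→.#./.##/###
ply 3: ##./##./##. is terminal -1 (H); from .#./.#./... depth 9

H winning at [.#./.#./...]: False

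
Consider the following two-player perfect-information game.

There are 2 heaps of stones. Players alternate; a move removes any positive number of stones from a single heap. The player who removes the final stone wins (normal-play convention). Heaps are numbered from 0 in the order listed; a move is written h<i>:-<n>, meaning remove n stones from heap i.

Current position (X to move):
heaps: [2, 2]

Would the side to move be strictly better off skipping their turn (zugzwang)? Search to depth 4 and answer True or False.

zugzwang((2,2), X) = True

p1 X@[(2,2)]: h0:-1[(1,2)]-1* h0:-2[(0,2)]-1 h1:-1[(2,1)]-1 h1:-2[(2,0)]-1
p2 O@[(1,2)]: h0:-1[(0,2)]-1 h1:-1[(1,1)]+1* h1:-2[(1,0)]-1
p3 X@[(1,1)]: h0:-1[(0,1)]-1* h1:-1[(1,0)]-1
p4 O@[(0,1)]: h1:-1[(0,0)]+1*
p5 X@[(0,0)] terminal -1; root [(2,2)] d4
pass branch (O moves first from the same position):
  | p1 O@[(2,2)]: h0:-1[(1,2)]-1* h0:-2[(0,2)]-1 h1:-1[(2,1)]-1 h1:-2[(2,0)]-1
  | p2 X@[(1,2)]: h0:-1[(0,2)]-1 h1:-1[(1,1)]+1* h1:-2[(1,0)]-1
  | p3 O@[(1,1)]: h0:-1[(0,1)]-1* h1:-1[(1,0)]-1
  | p4 X@[(0,1)]: h1:-1[(0,0)]+1*
  | p5 O@[(0,0)] terminal -1; root [(2,2)] d4
X moving scores -1; X passing scores +1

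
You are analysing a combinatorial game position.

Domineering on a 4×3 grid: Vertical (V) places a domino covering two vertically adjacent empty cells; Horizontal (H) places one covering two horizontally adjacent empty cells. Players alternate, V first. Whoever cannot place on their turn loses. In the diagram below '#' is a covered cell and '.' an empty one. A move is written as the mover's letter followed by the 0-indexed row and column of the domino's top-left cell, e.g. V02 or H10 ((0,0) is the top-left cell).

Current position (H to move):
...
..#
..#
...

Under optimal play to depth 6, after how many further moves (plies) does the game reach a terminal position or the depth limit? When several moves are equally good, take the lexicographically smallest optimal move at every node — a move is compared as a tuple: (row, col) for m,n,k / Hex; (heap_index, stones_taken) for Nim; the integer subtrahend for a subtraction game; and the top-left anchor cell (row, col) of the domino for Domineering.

p1 H@[.../..#/..#/...]: H00[##./..#/..#/...]-1* H01[.##/..#/..#/...]-1 H10[.../###/..#/...]-1 H20[.../..#/###/...]-1 H30[.../..#/..#/##.]-1 H31[.../..#/..#/.##]-1
p2 V@[##./..#/..#/...]: V10[##./#.#/#.#/...]+1* V11[##./.##/.##/...]+1 V20[##./..#/#.#/#..]+1 V21[##./..#/.##/.#.]+1
p3 H@[##./#.#/#.#/...]: H30[##./#.#/#.#/##.]-1* H31[##./#.#/#.#/.##]-1
p4 V@[##./#.#/#.#/##.]: V11[##./###/###/##.]+1*
p5 H@[##./###/###/##.] terminal -1; root [.../..#/..#/...] d6

PV length from [.../..#/..#/...]: 4 plies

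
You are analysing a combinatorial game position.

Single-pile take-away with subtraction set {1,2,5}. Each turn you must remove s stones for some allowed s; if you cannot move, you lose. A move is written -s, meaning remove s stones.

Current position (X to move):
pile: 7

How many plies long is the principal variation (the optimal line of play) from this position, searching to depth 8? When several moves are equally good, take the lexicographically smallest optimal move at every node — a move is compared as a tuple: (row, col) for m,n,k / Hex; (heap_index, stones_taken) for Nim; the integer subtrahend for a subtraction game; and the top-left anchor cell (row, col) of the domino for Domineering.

PV length from [7]: 5 plies

p1 X@[7]: -1[6]+1* -2[5]-1 -5[2]-1
p2 O@[6]: -1[5]-1* -2[4]-1 -5[1]-1
p3 X@[5]: -1[4]-1 -2[3]+1* -5[0]+1
p4 O@[3]: -1[2]-1* -2[1]-1
p5 X@[2]: -1[1]-1 -2[0]+1*
p6 O@[0] terminal -1; root [7] d8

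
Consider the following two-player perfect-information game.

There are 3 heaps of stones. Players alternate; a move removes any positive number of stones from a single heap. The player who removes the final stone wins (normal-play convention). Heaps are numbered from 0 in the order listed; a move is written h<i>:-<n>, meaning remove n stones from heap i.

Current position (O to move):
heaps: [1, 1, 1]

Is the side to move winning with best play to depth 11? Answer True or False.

ply 1, O at (1,1,1) | h0:-1=+1→(0,1,1)*; h1:-1=+1→(1,0,1); h2:-1=+1→(1,1,0)
ply 2, X at (0,1,1) | h1:-1=-1→(0,0,1)*; h2:-1=-1→(0,1,0)
ply 3, O at (0,0,1) | h2:-1=+1→(0,0,0)*
ply 4: (0,0,0) is terminal -1 (X); from (1,1,1) depth 11

O winning at [(1,1,1)]: True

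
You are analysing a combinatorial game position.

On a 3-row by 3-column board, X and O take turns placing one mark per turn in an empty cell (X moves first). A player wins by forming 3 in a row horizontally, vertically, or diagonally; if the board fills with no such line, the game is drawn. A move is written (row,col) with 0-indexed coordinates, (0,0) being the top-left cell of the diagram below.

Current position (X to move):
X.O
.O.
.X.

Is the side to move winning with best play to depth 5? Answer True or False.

[X.O/.O./.X.] X move#1: (0,1):-1/XXO/.O./.X., (1,0):-1/X.O/XO./.X., (1,2):-1/X.O/.OX/.X., (2,0):+1/X.O/.O./XX.*, (2,2):-1/X.O/.O./.XX
[X.O/.O./XX.] O move#2: (0,1):-1/XOO/.O./XX.*, (1,0):-1/X.O/OO./XX., (1,2):-1/X.O/.OO/XX., (2,2):-1/X.O/.O./XXO
[XOO/.O./XX.] X move#3: (1,0):+1/XOO/XO./XX.*, (1,2):+1/XOO/.OX/XX., (2,2):+1/XOO/.O./XXX
[XOO/XO./XX.] end (terminal -1, O#4); searched X.O/.O./.X. to 5

X winning at [X.O/.O./.X.]: True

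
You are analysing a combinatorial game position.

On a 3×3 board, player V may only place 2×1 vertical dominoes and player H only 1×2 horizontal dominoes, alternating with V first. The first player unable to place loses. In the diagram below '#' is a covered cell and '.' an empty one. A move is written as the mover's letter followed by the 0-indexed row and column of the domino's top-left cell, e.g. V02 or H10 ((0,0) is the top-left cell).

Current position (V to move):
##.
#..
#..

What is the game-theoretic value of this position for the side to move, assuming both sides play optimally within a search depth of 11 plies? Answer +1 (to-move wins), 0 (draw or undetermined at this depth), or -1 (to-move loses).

value(##./#../#.., V) = +1

p1 V@[##./#../#..]: V02[###/#.#/#..]-1 V11[##./##./##.]+1* V12[##./#.#/#.#]+1
p2 H@[##./##./##.] terminal -1; root [##./#../#..] d11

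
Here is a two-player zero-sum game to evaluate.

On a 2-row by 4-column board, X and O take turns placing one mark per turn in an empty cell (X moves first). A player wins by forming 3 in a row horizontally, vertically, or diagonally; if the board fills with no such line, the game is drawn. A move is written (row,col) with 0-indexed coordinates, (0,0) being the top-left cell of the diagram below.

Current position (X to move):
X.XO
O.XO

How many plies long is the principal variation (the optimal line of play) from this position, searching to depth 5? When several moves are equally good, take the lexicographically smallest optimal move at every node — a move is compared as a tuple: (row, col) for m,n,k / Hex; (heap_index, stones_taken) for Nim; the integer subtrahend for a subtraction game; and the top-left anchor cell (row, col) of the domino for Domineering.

ply 1, X at X.XO/O.XO | (0,1)=+1→XXXO/O.XO*; (1,1)=+0→X.XO/OXXO
ply 2: XXXO/O.XO is terminal -1 (O); from X.XO/O.XO depth 5

PV length from [X.XO/O.XO]: 1 ply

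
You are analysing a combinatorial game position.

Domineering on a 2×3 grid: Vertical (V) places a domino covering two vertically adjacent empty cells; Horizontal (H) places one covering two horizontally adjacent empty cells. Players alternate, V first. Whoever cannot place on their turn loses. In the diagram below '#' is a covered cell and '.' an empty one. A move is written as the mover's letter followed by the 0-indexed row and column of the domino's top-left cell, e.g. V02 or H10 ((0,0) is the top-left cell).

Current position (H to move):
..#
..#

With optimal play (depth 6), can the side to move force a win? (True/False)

[..#/..#] H move#1: H00:+1/###/..#*, H10:+1/..#/###
[###/..#] end (terminal -1, V#2); searched ..#/..# to 6

H winning at [..#/..#]: True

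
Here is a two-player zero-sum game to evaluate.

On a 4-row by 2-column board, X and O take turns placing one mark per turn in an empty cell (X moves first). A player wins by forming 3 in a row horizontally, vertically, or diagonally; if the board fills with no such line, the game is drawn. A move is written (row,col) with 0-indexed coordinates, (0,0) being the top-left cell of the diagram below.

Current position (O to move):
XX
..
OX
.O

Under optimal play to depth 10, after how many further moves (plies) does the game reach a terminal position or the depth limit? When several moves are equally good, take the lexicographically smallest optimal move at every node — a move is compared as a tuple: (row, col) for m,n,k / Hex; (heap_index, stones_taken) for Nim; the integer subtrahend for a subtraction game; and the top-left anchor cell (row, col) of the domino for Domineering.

PV length from [XX/../OX/.O]: 3 plies

p1 O@[XX/../OX/.O]: (1,0)[XX/O./OX/.O]-1 (1,1)[XX/.O/OX/.O]+0* (3,0)[XX/../OX/OO]-1
p2 X@[XX/.O/OX/.O]: (1,0)[XX/XO/OX/.O]+0* (3,0)[XX/.O/OX/XO]+0
p3 O@[XX/XO/OX/.O]: (3,0)[XX/XO/OX/OO]+0*
p4 X@[XX/XO/OX/OO] terminal +0; root [XX/../OX/.O] d10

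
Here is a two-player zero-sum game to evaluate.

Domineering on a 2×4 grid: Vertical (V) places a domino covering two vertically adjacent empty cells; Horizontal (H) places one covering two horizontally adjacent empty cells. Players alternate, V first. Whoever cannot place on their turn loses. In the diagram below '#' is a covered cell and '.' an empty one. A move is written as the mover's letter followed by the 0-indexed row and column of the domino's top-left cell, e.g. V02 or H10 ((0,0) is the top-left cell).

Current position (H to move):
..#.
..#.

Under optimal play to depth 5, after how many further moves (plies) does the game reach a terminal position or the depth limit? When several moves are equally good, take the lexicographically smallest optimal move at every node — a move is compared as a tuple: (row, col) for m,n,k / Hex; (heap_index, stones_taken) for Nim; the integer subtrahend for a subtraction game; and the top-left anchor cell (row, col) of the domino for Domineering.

PV length from [..#./..#.]: 3 plies

p1 H@[..#./..#.]: H00[###./..#.]+1* H10[..#./###.]+1
p2 V@[###./..#.]: V03[####/..##]-1*
p3 H@[####/..##]: H10[####/####]+1*
p4 V@[####/####] terminal -1; root [..#./..#.] d5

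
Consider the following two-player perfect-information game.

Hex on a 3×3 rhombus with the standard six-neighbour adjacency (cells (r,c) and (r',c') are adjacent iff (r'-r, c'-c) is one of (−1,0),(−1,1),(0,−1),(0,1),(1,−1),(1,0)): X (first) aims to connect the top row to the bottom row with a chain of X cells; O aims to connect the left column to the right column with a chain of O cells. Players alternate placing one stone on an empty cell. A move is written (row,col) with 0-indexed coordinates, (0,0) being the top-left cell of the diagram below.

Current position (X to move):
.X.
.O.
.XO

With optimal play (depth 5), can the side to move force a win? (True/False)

X winning at [.X./.O./.XO]: False

ply 1, X at .X./.O./.XO | (0,0)=-1→XX./.O./.XO*; (0,2)=-1→.XX/.O./.XO; (1,0)=-1→.X./XO./.XO; (1,2)=-1→.X./.OX/.XO; (2,0)=-1→.X./.O./XXO
ply 2, O at XX./.O./.XO | (0,2)=+1→XXO/.O./.XO*; (1,0)=+1→XX./OO./.XO; (1,2)=+1→XX./.OO/.XO; (2,0)=+1→XX./.O./OXO
ply 3, X at XXO/.O./.XO | (1,0)=-1→XXO/XO./.XO*; (1,2)=-1→XXO/.OX/.XO; (2,0)=-1→XXO/.O./XXO
ply 4, O at XXO/XO./.XO | (1,2)=-1→XXO/XOO/.XO; (2,0)=+1→XXO/XO./OXO*
ply 5: XXO/XO./OXO is terminal -1 (X); from .X./.O./.XO depth 5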